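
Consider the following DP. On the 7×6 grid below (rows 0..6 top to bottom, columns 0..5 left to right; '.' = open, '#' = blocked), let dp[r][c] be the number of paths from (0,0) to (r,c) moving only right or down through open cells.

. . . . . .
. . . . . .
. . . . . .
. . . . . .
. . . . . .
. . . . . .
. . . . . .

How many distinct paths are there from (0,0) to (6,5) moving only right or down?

r\c   0   1   2   3   4   5
  0   1   1   1   1   1   1
  1   1   2   3   4   5   6
  2   1   3   6  10  15  21
  3   1   4  10  20  35  56
  4   1   5  15  35  70 126
  5   1   6  21  56 126 252
  6   1   7  28  84 210 462

462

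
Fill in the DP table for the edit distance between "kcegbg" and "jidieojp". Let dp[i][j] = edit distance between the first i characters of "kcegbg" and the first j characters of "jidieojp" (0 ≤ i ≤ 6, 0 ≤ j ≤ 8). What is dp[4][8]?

7

   ''  j  i  d  i  e  o  j  p
''  0  1  2  3  4  5  6  7  8
 k  1  1  2  3  4  5  6  7  8
 c  2  2  2  3  4  5  6  7  8
 e  3  3  3  3  4  4  5  6  7
 g  4  4  4  4  4  5  5  6  7
 b  5  5  5  5  5  5  6  6  7
 g  6  6  6  6  6  6  6  7  7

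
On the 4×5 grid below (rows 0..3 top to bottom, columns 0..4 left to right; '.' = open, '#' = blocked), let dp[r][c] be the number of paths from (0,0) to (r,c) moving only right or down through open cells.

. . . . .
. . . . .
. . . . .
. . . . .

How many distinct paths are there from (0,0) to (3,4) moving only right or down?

35

r\c   0   1   2   3   4
  0   1   1   1   1   1
  1   1   2   3   4   5
  2   1   3   6  10  15
  3   1   4  10  20  35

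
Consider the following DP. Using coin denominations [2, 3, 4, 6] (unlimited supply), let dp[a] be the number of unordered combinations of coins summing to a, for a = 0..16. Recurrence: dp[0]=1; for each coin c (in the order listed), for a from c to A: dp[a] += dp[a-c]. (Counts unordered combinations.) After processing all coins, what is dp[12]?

11

after  coin     0     1     2     3     4     5     6     7     8     9    10    11    12    13    14    15    16
          2     1     0     1     0     1     0     1     0     1     0     1     0     1     0     1     0     1
          3     1     0     1     1     1     1     2     1     2     2     2     2     3     2     3     3     3
          4     1     0     1     1     2     1     3     2     4     3     5     4     7     5     8     7    10
          6     1     0     1     1     2     1     4     2     5     4     7     5    11     7    13    11    17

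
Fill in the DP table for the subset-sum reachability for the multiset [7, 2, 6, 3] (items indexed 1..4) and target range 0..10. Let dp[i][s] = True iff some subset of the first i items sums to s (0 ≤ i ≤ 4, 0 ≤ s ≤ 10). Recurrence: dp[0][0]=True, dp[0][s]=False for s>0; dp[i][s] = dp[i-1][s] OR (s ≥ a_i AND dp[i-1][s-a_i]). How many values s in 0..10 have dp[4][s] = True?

i\s   0   1   2   3   4   5   6   7   8   9  10
  0   T   F   F   F   F   F   F   F   F   F   F
  1   T   F   F   F   F   F   F   T   F   F   F
  2   T   F   T   F   F   F   F   T   F   T   F
  3   T   F   T   F   F   F   T   T   T   T   F
  4   T   F   T   T   F   T   T   T   T   T   T

9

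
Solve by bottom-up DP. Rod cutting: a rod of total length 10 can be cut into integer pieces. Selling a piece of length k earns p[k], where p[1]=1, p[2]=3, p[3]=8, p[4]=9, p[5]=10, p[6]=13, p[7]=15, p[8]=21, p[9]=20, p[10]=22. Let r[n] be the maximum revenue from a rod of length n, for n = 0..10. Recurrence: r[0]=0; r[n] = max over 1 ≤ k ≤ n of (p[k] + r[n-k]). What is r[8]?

   n    0    1    2    3    4    5    6    7    8    9   10
r[n]    0    1    3    8    9   11   16   17   21   24   25

21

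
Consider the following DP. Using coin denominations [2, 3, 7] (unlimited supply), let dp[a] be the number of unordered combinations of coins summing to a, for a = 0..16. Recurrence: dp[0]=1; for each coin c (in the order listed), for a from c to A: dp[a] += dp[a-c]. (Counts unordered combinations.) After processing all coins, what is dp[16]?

6

after  coin     0     1     2     3     4     5     6     7     8     9    10    11    12    13    14    15    16
          2     1     0     1     0     1     0     1     0     1     0     1     0     1     0     1     0     1
          3     1     0     1     1     1     1     2     1     2     2     2     2     3     2     3     3     3
          7     1     0     1     1     1     1     2     2     2     3     3     3     4     4     5     5     6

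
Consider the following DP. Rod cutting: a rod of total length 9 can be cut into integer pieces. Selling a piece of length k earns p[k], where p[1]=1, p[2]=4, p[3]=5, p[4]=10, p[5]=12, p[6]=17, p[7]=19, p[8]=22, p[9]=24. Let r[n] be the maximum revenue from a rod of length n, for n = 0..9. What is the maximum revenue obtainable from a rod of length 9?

   n    0    1    2    3    4    5    6    7    8    9
r[n]    0    1    4    5   10   12   17   19   22   24

24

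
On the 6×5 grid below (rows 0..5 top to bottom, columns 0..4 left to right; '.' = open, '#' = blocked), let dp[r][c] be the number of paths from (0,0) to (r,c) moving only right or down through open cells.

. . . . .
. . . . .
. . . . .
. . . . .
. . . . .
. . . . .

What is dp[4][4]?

r\c   0   1   2   3   4
  0   1   1   1   1   1
  1   1   2   3   4   5
  2   1   3   6  10  15
  3   1   4  10  20  35
  4   1   5  15  35  70
  5   1   6  21  56 126

70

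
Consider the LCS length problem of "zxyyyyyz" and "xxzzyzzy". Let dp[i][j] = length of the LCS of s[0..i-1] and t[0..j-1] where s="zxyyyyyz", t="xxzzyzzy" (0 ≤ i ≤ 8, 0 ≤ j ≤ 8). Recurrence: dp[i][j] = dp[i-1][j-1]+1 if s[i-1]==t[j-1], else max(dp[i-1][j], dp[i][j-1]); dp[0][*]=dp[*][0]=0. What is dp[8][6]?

3

   ''  x  x  z  z  y  z  z  y
''  0  0  0  0  0  0  0  0  0
 z  0  0  0  1  1  1  1  1  1
 x  0  1  1  1  1  1  1  1  1
 y  0  1  1  1  1  2  2  2  2
 y  0  1  1  1  1  2  2  2  3
 y  0  1  1  1  1  2  2  2  3
 y  0  1  1  1  1  2  2  2  3
 y  0  1  1  1  1  2  2  2  3
 z  0  1  1  2  2  2  3  3  3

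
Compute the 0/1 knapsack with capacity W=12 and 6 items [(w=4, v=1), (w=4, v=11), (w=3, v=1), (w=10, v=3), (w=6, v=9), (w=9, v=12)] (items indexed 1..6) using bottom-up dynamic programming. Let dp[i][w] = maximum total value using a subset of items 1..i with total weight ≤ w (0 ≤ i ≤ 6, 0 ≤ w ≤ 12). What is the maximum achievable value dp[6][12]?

20

i\w   0   1   2   3   4   5   6   7   8   9  10  11  12
  0   0   0   0   0   0   0   0   0   0   0   0   0   0
  1   0   0   0   0   1   1   1   1   1   1   1   1   1
  2   0   0   0   0  11  11  11  11  12  12  12  12  12
  3   0   0   0   1  11  11  11  12  12  12  12  13  13
  4   0   0   0   1  11  11  11  12  12  12  12  13  13
  5   0   0   0   1  11  11  11  12  12  12  20  20  20
  6   0   0   0   1  11  11  11  12  12  12  20  20  20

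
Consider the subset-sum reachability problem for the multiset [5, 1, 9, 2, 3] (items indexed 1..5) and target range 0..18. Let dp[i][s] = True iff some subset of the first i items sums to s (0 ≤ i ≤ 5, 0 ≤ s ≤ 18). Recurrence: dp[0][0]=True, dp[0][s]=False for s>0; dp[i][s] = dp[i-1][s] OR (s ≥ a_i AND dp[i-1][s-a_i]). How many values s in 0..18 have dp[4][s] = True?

16

i\s   0   1   2   3   4   5   6   7   8   9  10  11  12  13  14  15  16  17  18
  0   T   F   F   F   F   F   F   F   F   F   F   F   F   F   F   F   F   F   F
  1   T   F   F   F   F   T   F   F   F   F   F   F   F   F   F   F   F   F   F
  2   T   T   F   F   F   T   T   F   F   F   F   F   F   F   F   F   F   F   F
  3   T   T   F   F   F   T   T   F   F   T   T   F   F   F   T   T   F   F   F
  4   T   T   T   T   F   T   T   T   T   T   T   T   T   F   T   T   T   T   F
  5   T   T   T   T   T   T   T   T   T   T   T   T   T   T   T   T   T   T   T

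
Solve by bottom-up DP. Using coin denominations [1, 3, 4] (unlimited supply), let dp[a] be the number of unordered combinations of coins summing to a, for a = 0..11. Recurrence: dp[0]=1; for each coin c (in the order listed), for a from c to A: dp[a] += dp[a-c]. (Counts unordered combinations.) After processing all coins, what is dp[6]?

4

after  coin     0     1     2     3     4     5     6     7     8     9    10    11
          1     1     1     1     1     1     1     1     1     1     1     1     1
          3     1     1     1     2     2     2     3     3     3     4     4     4
          4     1     1     1     2     3     3     4     5     6     7     8     9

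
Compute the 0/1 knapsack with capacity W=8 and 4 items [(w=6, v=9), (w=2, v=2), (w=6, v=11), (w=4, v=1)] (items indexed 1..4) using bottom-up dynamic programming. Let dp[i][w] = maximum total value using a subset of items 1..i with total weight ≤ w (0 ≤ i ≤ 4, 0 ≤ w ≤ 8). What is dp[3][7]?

i\w   0   1   2   3   4   5   6   7   8
  0   0   0   0   0   0   0   0   0   0
  1   0   0   0   0   0   0   9   9   9
  2   0   0   2   2   2   2   9   9  11
  3   0   0   2   2   2   2  11  11  13
  4   0   0   2   2   2   2  11  11  13

11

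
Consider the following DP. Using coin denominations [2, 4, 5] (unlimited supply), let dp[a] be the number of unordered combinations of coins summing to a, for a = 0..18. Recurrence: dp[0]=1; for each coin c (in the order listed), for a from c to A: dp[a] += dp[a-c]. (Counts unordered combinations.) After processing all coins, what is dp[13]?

after  coin     0     1     2     3     4     5     6     7     8     9    10    11    12    13    14    15    16    17    18
          2     1     0     1     0     1     0     1     0     1     0     1     0     1     0     1     0     1     0     1
          4     1     0     1     0     2     0     2     0     3     0     3     0     4     0     4     0     5     0     5
          5     1     0     1     0     2     1     2     1     3     2     4     2     5     3     6     4     7     5     8

3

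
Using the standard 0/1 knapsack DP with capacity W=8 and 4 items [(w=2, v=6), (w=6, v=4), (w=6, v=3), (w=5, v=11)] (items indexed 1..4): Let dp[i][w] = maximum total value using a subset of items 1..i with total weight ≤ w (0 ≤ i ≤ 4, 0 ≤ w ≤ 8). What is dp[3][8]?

i\w   0   1   2   3   4   5   6   7   8
  0   0   0   0   0   0   0   0   0   0
  1   0   0   6   6   6   6   6   6   6
  2   0   0   6   6   6   6   6   6  10
  3   0   0   6   6   6   6   6   6  10
  4   0   0   6   6   6  11  11  17  17

10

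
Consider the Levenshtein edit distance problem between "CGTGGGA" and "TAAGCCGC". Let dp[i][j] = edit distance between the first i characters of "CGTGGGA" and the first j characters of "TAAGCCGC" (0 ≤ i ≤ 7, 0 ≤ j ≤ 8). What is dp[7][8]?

   ''  T  A  A  G  C  C  G  C
''  0  1  2  3  4  5  6  7  8
 C  1  1  2  3  4  4  5  6  7
 G  2  2  2  3  3  4  5  5  6
 T  3  2  3  3  4  4  5  6  6
 G  4  3  3  4  3  4  5  5  6
 G  5  4  4  4  4  4  5  5  6
 G  6  5  5  5  4  5  5  5  6
 A  7  6  5  5  5  5  6  6  6

6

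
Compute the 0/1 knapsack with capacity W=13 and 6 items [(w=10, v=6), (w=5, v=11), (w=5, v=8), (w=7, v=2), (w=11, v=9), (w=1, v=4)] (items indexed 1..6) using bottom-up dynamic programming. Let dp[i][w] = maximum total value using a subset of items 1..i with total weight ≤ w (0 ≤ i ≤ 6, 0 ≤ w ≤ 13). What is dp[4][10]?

19

i\w   0   1   2   3   4   5   6   7   8   9  10  11  12  13
  0   0   0   0   0   0   0   0   0   0   0   0   0   0   0
  1   0   0   0   0   0   0   0   0   0   0   6   6   6   6
  2   0   0   0   0   0  11  11  11  11  11  11  11  11  11
  3   0   0   0   0   0  11  11  11  11  11  19  19  19  19
  4   0   0   0   0   0  11  11  11  11  11  19  19  19  19
  5   0   0   0   0   0  11  11  11  11  11  19  19  19  19
  6   0   4   4   4   4  11  15  15  15  15  19  23  23  23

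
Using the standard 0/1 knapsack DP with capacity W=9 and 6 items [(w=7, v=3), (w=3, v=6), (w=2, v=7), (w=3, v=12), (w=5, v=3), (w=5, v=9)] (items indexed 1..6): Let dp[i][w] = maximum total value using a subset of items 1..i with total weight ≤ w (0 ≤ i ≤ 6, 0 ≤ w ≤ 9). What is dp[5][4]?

i\w   0   1   2   3   4   5   6   7   8   9
  0   0   0   0   0   0   0   0   0   0   0
  1   0   0   0   0   0   0   0   3   3   3
  2   0   0   0   6   6   6   6   6   6   6
  3   0   0   7   7   7  13  13  13  13  13
  4   0   0   7  12  12  19  19  19  25  25
  5   0   0   7  12  12  19  19  19  25  25
  6   0   0   7  12  12  19  19  19  25  25

12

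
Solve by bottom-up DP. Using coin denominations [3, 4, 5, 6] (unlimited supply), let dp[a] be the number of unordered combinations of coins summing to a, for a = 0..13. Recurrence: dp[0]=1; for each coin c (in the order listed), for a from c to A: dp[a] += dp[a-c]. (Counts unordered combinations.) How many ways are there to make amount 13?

4

after  coin     0     1     2     3     4     5     6     7     8     9    10    11    12    13
          3     1     0     0     1     0     0     1     0     0     1     0     0     1     0
          4     1     0     0     1     1     0     1     1     1     1     1     1     2     1
          5     1     0     0     1     1     1     1     1     2     2     2     2     3     3
          6     1     0     0     1     1     1     2     1     2     3     3     3     5     4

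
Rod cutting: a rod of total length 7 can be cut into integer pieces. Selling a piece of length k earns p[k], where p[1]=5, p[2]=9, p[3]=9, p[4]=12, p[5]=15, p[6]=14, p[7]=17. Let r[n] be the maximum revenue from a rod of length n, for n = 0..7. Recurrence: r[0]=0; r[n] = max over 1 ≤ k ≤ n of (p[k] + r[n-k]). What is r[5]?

   n    0    1    2    3    4    5    6    7
r[n]    0    5   10   15   20   25   30   35

25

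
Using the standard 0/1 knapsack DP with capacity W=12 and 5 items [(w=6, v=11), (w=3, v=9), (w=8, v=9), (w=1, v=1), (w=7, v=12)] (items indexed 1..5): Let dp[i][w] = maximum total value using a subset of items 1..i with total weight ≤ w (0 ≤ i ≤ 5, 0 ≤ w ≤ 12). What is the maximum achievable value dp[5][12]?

22

i\w   0   1   2   3   4   5   6   7   8   9  10  11  12
  0   0   0   0   0   0   0   0   0   0   0   0   0   0
  1   0   0   0   0   0   0  11  11  11  11  11  11  11
  2   0   0   0   9   9   9  11  11  11  20  20  20  20
  3   0   0   0   9   9   9  11  11  11  20  20  20  20
  4   0   1   1   9  10  10  11  12  12  20  21  21  21
  5   0   1   1   9  10  10  11  12  13  20  21  22  22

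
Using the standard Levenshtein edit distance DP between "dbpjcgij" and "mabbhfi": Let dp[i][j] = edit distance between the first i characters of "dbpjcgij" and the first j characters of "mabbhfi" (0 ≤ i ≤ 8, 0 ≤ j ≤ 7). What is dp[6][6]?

   ''  m  a  b  b  h  f  i
''  0  1  2  3  4  5  6  7
 d  1  1  2  3  4  5  6  7
 b  2  2  2  2  3  4  5  6
 p  3  3  3  3  3  4  5  6
 j  4  4  4  4  4  4  5  6
 c  5  5  5  5  5  5  5  6
 g  6  6  6  6  6  6  6  6
 i  7  7  7  7  7  7  7  6
 j  8  8  8  8  8  8  8  7

6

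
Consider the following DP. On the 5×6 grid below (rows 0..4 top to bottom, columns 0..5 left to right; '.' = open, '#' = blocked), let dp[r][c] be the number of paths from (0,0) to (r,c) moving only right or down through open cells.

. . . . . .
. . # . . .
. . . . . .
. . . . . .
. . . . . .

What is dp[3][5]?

26

r\c   0   1   2   3   4   5
  0   1   1   1   1   1   1
  1   1   2   0   1   2   3
  2   1   3   3   4   6   9
  3   1   4   7  11  17  26
  4   1   5  12  23  40  66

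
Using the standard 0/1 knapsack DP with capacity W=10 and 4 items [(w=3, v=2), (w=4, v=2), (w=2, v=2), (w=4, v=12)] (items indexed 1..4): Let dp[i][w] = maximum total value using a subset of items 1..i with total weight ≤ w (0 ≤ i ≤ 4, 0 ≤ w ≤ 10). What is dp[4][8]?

i\w   0   1   2   3   4   5   6   7   8   9  10
  0   0   0   0   0   0   0   0   0   0   0   0
  1   0   0   0   2   2   2   2   2   2   2   2
  2   0   0   0   2   2   2   2   4   4   4   4
  3   0   0   2   2   2   4   4   4   4   6   6
  4   0   0   2   2  12  12  14  14  14  16  16

14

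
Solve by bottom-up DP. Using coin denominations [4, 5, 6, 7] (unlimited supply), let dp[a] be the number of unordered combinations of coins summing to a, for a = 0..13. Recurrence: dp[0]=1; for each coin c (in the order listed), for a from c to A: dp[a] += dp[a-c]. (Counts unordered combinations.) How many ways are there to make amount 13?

after  coin     0     1     2     3     4     5     6     7     8     9    10    11    12    13
          4     1     0     0     0     1     0     0     0     1     0     0     0     1     0
          5     1     0     0     0     1     1     0     0     1     1     1     0     1     1
          6     1     0     0     0     1     1     1     0     1     1     2     1     2     1
          7     1     0     0     0     1     1     1     1     1     1     2     2     3     2

2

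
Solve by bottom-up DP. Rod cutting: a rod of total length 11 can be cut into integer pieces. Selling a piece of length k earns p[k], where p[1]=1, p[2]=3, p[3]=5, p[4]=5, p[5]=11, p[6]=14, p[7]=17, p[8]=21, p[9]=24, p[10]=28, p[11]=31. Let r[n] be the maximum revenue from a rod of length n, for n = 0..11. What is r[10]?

   n    0    1    2    3    4    5    6    7    8    9   10   11
r[n]    0    1    3    5    6   11   14   17   21   24   28   31

28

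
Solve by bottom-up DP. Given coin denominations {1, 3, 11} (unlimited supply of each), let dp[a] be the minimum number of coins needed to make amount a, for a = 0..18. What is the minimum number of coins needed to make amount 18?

4

 a  0  1  2  3  4  5  6  7  8  9 10 11 12 13 14 15 16 17 18
dp  0  1  2  1  2  3  2  3  4  3  4  1  2  3  2  3  4  3  4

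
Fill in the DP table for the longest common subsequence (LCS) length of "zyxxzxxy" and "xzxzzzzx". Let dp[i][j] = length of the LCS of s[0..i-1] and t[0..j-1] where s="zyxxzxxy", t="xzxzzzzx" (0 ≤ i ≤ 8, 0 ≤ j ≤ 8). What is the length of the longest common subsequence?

4

   ''  x  z  x  z  z  z  z  x
''  0  0  0  0  0  0  0  0  0
 z  0  0  1  1  1  1  1  1  1
 y  0  0  1  1  1  1  1  1  1
 x  0  1  1  2  2  2  2  2  2
 x  0  1  1  2  2  2  2  2  3
 z  0  1  2  2  3  3  3  3  3
 x  0  1  2  3  3  3  3  3  4
 x  0  1  2  3  3  3  3  3  4
 y  0  1  2  3  3  3  3  3  4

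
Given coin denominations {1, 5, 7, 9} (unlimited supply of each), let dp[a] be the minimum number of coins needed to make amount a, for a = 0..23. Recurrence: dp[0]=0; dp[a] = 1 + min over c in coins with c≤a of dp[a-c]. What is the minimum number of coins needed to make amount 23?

 a  0  1  2  3  4  5  6  7  8  9 10 11 12 13 14 15 16 17 18 19 20 21 22 23
dp  0  1  2  3  4  1  2  1  2  1  2  3  2  3  2  3  2  3  2  3  4  3  4  3

3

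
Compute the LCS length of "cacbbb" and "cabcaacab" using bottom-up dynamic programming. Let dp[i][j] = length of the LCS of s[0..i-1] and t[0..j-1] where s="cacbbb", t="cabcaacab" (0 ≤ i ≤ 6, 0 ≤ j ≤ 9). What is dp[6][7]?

   ''  c  a  b  c  a  a  c  a  b
''  0  0  0  0  0  0  0  0  0  0
 c  0  1  1  1  1  1  1  1  1  1
 a  0  1  2  2  2  2  2  2  2  2
 c  0  1  2  2  3  3  3  3  3  3
 b  0  1  2  3  3  3  3  3  3  4
 b  0  1  2  3  3  3  3  3  3  4
 b  0  1  2  3  3  3  3  3  3  4

3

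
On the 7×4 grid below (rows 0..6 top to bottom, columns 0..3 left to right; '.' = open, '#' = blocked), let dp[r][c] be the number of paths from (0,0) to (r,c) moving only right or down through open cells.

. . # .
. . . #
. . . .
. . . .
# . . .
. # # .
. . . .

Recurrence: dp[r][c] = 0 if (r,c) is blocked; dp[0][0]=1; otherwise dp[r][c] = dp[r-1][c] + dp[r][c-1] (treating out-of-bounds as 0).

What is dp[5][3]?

27

r\c   0   1   2   3
  0   1   1   0   0
  1   1   2   2   0
  2   1   3   5   5
  3   1   4   9  14
  4   0   4  13  27
  5   0   0   0  27
  6   0   0   0  27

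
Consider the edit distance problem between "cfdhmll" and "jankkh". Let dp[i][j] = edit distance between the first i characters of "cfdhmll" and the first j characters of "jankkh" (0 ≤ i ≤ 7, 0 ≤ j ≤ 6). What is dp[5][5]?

   ''  j  a  n  k  k  h
''  0  1  2  3  4  5  6
 c  1  1  2  3  4  5  6
 f  2  2  2  3  4  5  6
 d  3  3  3  3  4  5  6
 h  4  4  4  4  4  5  5
 m  5  5  5  5  5  5  6
 l  6  6  6  6  6  6  6
 l  7  7  7  7  7  7  7

5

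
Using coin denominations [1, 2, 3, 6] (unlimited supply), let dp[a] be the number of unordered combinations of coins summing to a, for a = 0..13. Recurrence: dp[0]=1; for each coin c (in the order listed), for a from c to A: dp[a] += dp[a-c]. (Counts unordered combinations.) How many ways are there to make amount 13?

after  coin     0     1     2     3     4     5     6     7     8     9    10    11    12    13
          1     1     1     1     1     1     1     1     1     1     1     1     1     1     1
          2     1     1     2     2     3     3     4     4     5     5     6     6     7     7
          3     1     1     2     3     4     5     7     8    10    12    14    16    19    21
          6     1     1     2     3     4     5     8     9    12    15    18    21    27    30

30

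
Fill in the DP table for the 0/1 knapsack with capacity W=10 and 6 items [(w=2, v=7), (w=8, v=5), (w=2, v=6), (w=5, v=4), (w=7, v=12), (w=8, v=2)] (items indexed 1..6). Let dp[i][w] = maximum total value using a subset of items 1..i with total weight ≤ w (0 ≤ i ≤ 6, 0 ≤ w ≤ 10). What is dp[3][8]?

i\w   0   1   2   3   4   5   6   7   8   9  10
  0   0   0   0   0   0   0   0   0   0   0   0
  1   0   0   7   7   7   7   7   7   7   7   7
  2   0   0   7   7   7   7   7   7   7   7  12
  3   0   0   7   7  13  13  13  13  13  13  13
  4   0   0   7   7  13  13  13  13  13  17  17
  5   0   0   7   7  13  13  13  13  13  19  19
  6   0   0   7   7  13  13  13  13  13  19  19

13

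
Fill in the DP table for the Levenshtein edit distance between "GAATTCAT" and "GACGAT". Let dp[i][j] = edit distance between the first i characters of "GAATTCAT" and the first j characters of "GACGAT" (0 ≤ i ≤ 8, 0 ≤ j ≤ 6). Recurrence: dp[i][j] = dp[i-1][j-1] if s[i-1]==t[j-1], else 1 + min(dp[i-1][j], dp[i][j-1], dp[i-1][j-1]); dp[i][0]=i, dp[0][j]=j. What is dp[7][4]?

4

   ''  G  A  C  G  A  T
''  0  1  2  3  4  5  6
 G  1  0  1  2  3  4  5
 A  2  1  0  1  2  3  4
 A  3  2  1  1  2  2  3
 T  4  3  2  2  2  3  2
 T  5  4  3  3  3  3  3
 C  6  5  4  3  4  4  4
 A  7  6  5  4  4  4  5
 T  8  7  6  5  5  5  4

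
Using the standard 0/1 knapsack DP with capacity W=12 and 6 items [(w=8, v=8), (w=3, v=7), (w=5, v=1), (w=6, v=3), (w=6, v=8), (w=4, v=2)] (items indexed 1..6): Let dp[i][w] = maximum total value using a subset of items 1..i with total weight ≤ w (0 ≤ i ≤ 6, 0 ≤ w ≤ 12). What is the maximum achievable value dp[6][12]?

i\w   0   1   2   3   4   5   6   7   8   9  10  11  12
  0   0   0   0   0   0   0   0   0   0   0   0   0   0
  1   0   0   0   0   0   0   0   0   8   8   8   8   8
  2   0   0   0   7   7   7   7   7   8   8   8  15  15
  3   0   0   0   7   7   7   7   7   8   8   8  15  15
  4   0   0   0   7   7   7   7   7   8  10  10  15  15
  5   0   0   0   7   7   7   8   8   8  15  15  15  15
  6   0   0   0   7   7   7   8   9   9  15  15  15  15

15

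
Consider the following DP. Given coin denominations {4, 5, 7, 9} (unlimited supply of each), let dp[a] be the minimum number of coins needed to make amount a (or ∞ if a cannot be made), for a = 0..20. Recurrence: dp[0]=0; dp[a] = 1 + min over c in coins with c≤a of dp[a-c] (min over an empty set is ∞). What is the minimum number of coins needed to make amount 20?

 a  0  1  2  3  4  5  6  7  8  9 10 11 12 13 14 15 16 17 18 19 20
dp  0  -  -  -  1  1  -  1  2  1  2  2  2  2  2  3  2  3  2  3  3
(- denotes ∞ / unreachable)

3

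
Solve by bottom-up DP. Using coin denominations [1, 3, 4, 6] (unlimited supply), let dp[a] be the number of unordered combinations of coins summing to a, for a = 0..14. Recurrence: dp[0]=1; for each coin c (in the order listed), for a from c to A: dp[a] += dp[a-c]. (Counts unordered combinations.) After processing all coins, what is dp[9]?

9

after  coin     0     1     2     3     4     5     6     7     8     9    10    11    12    13    14
          1     1     1     1     1     1     1     1     1     1     1     1     1     1     1     1
          3     1     1     1     2     2     2     3     3     3     4     4     4     5     5     5
          4     1     1     1     2     3     3     4     5     6     7     8     9    11    12    13
          6     1     1     1     2     3     3     5     6     7     9    11    12    16    18    20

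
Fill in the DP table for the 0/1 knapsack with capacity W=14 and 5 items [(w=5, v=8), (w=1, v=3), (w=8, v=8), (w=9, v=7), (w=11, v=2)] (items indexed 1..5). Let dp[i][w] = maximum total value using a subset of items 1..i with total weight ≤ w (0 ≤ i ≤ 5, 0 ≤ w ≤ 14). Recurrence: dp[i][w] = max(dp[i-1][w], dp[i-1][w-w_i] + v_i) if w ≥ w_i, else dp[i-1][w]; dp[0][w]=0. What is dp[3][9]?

i\w   0   1   2   3   4   5   6   7   8   9  10  11  12  13  14
  0   0   0   0   0   0   0   0   0   0   0   0   0   0   0   0
  1   0   0   0   0   0   8   8   8   8   8   8   8   8   8   8
  2   0   3   3   3   3   8  11  11  11  11  11  11  11  11  11
  3   0   3   3   3   3   8  11  11  11  11  11  11  11  16  19
  4   0   3   3   3   3   8  11  11  11  11  11  11  11  16  19
  5   0   3   3   3   3   8  11  11  11  11  11  11  11  16  19

11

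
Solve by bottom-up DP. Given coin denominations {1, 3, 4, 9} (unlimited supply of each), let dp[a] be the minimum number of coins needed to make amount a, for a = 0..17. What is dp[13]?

2

 a  0  1  2  3  4  5  6  7  8  9 10 11 12 13 14 15 16 17
dp  0  1  2  1  1  2  2  2  2  1  2  3  2  2  3  3  3  3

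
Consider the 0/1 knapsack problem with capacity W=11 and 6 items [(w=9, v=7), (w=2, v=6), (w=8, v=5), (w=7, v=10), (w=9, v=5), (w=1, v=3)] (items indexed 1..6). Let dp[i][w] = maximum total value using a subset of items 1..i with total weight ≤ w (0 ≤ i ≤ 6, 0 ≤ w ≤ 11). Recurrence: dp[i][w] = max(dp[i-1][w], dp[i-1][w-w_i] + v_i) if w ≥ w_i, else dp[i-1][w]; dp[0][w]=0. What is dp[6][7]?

i\w   0   1   2   3   4   5   6   7   8   9  10  11
  0   0   0   0   0   0   0   0   0   0   0   0   0
  1   0   0   0   0   0   0   0   0   0   7   7   7
  2   0   0   6   6   6   6   6   6   6   7   7  13
  3   0   0   6   6   6   6   6   6   6   7  11  13
  4   0   0   6   6   6   6   6  10  10  16  16  16
  5   0   0   6   6   6   6   6  10  10  16  16  16
  6   0   3   6   9   9   9   9  10  13  16  19  19

10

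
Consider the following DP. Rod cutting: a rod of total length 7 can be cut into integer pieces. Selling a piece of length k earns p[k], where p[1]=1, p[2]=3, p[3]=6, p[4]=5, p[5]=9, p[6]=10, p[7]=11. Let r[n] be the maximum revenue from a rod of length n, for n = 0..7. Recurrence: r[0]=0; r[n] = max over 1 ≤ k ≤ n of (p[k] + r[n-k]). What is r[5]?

   n    0    1    2    3    4    5    6    7
r[n]    0    1    3    6    7    9   12   13

9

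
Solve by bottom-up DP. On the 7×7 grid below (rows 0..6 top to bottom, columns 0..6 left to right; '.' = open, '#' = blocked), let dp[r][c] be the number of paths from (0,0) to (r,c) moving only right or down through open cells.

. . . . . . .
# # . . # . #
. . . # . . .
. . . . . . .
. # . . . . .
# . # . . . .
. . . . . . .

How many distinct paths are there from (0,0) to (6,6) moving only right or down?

35

r\c   0   1   2   3   4   5   6
  0   1   1   1   1   1   1   1
  1   0   0   1   2   0   1   0
  2   0   0   1   0   0   1   1
  3   0   0   1   1   1   2   3
  4   0   0   1   2   3   5   8
  5   0   0   0   2   5  10  18
  6   0   0   0   2   7  17  35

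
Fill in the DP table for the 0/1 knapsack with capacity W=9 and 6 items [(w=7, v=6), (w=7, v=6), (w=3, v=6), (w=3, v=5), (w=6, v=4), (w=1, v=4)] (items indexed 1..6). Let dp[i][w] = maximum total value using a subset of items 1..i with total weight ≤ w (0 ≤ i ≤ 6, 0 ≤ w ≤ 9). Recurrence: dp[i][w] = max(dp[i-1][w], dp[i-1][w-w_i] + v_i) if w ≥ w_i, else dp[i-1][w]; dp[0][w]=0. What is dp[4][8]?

i\w   0   1   2   3   4   5   6   7   8   9
  0   0   0   0   0   0   0   0   0   0   0
  1   0   0   0   0   0   0   0   6   6   6
  2   0   0   0   0   0   0   0   6   6   6
  3   0   0   0   6   6   6   6   6   6   6
  4   0   0   0   6   6   6  11  11  11  11
  5   0   0   0   6   6   6  11  11  11  11
  6   0   4   4   6  10  10  11  15  15  15

11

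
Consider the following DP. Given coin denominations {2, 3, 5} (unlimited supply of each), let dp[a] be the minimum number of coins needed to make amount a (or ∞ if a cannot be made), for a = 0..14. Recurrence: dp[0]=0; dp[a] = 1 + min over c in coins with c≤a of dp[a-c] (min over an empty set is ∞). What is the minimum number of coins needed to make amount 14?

4

 a  0  1  2  3  4  5  6  7  8  9 10 11 12 13 14
dp  0  -  1  1  2  1  2  2  2  3  2  3  3  3  4
(- denotes ∞ / unreachable)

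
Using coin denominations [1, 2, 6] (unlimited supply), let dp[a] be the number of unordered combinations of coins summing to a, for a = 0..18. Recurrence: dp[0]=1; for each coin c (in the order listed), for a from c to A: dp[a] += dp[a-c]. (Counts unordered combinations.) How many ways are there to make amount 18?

after  coin     0     1     2     3     4     5     6     7     8     9    10    11    12    13    14    15    16    17    18
          1     1     1     1     1     1     1     1     1     1     1     1     1     1     1     1     1     1     1     1
          2     1     1     2     2     3     3     4     4     5     5     6     6     7     7     8     8     9     9    10
          6     1     1     2     2     3     3     5     5     7     7     9     9    12    12    15    15    18    18    22

22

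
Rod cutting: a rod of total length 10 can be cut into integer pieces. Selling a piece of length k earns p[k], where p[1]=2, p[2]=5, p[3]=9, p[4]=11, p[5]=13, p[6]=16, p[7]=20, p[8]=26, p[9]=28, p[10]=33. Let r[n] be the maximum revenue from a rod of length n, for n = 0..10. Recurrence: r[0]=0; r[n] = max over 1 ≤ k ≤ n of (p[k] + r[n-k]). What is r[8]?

26

   n    0    1    2    3    4    5    6    7    8    9   10
r[n]    0    2    5    9   11   14   18   20   26   28   33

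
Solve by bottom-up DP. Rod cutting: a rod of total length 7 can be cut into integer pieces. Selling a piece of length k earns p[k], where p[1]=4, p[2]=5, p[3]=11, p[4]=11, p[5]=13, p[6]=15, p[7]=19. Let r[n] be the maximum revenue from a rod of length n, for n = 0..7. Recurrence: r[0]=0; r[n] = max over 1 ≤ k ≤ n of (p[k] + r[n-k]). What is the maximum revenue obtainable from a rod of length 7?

28

   n    0    1    2    3    4    5    6    7
r[n]    0    4    8   12   16   20   24   28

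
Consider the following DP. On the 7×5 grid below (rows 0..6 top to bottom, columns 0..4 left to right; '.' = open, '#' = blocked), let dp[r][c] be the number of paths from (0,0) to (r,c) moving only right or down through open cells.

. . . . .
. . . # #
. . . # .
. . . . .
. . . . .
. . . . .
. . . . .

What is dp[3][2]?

10

r\c   0   1   2   3   4
  0   1   1   1   1   1
  1   1   2   3   0   0
  2   1   3   6   0   0
  3   1   4  10  10  10
  4   1   5  15  25  35
  5   1   6  21  46  81
  6   1   7  28  74 155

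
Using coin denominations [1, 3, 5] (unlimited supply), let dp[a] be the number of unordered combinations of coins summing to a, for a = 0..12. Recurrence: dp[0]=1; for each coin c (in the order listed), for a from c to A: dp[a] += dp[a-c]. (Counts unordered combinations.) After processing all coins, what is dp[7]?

after  coin     0     1     2     3     4     5     6     7     8     9    10    11    12
          1     1     1     1     1     1     1     1     1     1     1     1     1     1
          3     1     1     1     2     2     2     3     3     3     4     4     4     5
          5     1     1     1     2     2     3     4     4     5     6     7     8     9

4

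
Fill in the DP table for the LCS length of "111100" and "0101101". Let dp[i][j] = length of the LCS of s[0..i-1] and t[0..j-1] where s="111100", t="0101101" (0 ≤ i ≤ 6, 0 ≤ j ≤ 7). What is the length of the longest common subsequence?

   ''  0  1  0  1  1  0  1
''  0  0  0  0  0  0  0  0
 1  0  0  1  1  1  1  1  1
 1  0  0  1  1  2  2  2  2
 1  0  0  1  1  2  3  3  3
 1  0  0  1  1  2  3  3  4
 0  0  1  1  2  2  3  4  4
 0  0  1  1  2  2  3  4  4

4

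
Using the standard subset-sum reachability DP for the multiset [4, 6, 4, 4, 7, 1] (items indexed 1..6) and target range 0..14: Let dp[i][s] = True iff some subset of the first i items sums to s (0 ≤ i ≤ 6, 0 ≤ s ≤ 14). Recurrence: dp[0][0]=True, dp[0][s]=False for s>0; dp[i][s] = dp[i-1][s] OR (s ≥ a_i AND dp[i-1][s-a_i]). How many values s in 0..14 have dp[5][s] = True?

10

i\s   0   1   2   3   4   5   6   7   8   9  10  11  12  13  14
  0   T   F   F   F   F   F   F   F   F   F   F   F   F   F   F
  1   T   F   F   F   T   F   F   F   F   F   F   F   F   F   F
  2   T   F   F   F   T   F   T   F   F   F   T   F   F   F   F
  3   T   F   F   F   T   F   T   F   T   F   T   F   F   F   T
  4   T   F   F   F   T   F   T   F   T   F   T   F   T   F   T
  5   T   F   F   F   T   F   T   T   T   F   T   T   T   T   T
  6   T   T   F   F   T   T   T   T   T   T   T   T   T   T   T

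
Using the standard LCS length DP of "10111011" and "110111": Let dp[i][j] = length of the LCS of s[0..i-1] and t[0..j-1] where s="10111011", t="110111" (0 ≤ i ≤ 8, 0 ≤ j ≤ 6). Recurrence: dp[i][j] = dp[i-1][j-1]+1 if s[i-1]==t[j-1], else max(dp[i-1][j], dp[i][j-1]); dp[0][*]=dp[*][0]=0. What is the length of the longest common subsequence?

   ''  1  1  0  1  1  1
''  0  0  0  0  0  0  0
 1  0  1  1  1  1  1  1
 0  0  1  1  2  2  2  2
 1  0  1  2  2  3  3  3
 1  0  1  2  2  3  4  4
 1  0  1  2  2  3  4  5
 0  0  1  2  3  3  4  5
 1  0  1  2  3  4  4  5
 1  0  1  2  3  4  5  5

5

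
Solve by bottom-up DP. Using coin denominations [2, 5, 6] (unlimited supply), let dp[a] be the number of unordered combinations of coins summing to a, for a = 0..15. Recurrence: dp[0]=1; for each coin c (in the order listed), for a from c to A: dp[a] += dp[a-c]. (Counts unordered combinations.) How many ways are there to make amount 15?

3

after  coin     0     1     2     3     4     5     6     7     8     9    10    11    12    13    14    15
          2     1     0     1     0     1     0     1     0     1     0     1     0     1     0     1     0
          5     1     0     1     0     1     1     1     1     1     1     2     1     2     1     2     2
          6     1     0     1     0     1     1     2     1     2     1     3     2     4     2     4     3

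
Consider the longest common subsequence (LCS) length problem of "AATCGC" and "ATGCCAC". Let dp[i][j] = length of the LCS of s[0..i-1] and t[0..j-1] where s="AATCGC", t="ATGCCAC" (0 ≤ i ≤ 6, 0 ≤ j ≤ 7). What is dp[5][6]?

3

   ''  A  T  G  C  C  A  C
''  0  0  0  0  0  0  0  0
 A  0  1  1  1  1  1  1  1
 A  0  1  1  1  1  1  2  2
 T  0  1  2  2  2  2  2  2
 C  0  1  2  2  3  3  3  3
 G  0  1  2  3  3  3  3  3
 C  0  1  2  3  4  4  4  4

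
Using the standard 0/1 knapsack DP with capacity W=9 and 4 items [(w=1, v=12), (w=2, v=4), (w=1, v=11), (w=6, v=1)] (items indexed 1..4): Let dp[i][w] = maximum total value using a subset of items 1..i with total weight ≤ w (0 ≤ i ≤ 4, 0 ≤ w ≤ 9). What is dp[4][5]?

i\w   0   1   2   3   4   5   6   7   8   9
  0   0   0   0   0   0   0   0   0   0   0
  1   0  12  12  12  12  12  12  12  12  12
  2   0  12  12  16  16  16  16  16  16  16
  3   0  12  23  23  27  27  27  27  27  27
  4   0  12  23  23  27  27  27  27  27  27

27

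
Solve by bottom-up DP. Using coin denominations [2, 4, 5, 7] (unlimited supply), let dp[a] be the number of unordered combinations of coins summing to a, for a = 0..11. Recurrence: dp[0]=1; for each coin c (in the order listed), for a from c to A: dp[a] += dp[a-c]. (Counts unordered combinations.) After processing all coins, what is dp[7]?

after  coin     0     1     2     3     4     5     6     7     8     9    10    11
          2     1     0     1     0     1     0     1     0     1     0     1     0
          4     1     0     1     0     2     0     2     0     3     0     3     0
          5     1     0     1     0     2     1     2     1     3     2     4     2
          7     1     0     1     0     2     1     2     2     3     3     4     4

2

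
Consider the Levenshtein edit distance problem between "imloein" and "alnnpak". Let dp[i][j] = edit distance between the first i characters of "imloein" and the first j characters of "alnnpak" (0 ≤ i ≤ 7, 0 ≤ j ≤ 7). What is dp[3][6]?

   ''  a  l  n  n  p  a  k
''  0  1  2  3  4  5  6  7
 i  1  1  2  3  4  5  6  7
 m  2  2  2  3  4  5  6  7
 l  3  3  2  3  4  5  6  7
 o  4  4  3  3  4  5  6  7
 e  5  5  4  4  4  5  6  7
 i  6  6  5  5  5  5  6  7
 n  7  7  6  5  5  6  6  7

6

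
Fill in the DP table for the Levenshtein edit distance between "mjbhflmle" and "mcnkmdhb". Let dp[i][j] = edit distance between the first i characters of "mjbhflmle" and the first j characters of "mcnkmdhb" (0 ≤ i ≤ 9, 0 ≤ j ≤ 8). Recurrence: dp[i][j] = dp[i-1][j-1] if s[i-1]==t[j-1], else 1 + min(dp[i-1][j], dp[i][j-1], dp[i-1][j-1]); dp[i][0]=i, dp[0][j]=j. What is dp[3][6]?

5

   ''  m  c  n  k  m  d  h  b
''  0  1  2  3  4  5  6  7  8
 m  1  0  1  2  3  4  5  6  7
 j  2  1  1  2  3  4  5  6  7
 b  3  2  2  2  3  4  5  6  6
 h  4  3  3  3  3  4  5  5  6
 f  5  4  4  4  4  4  5  6  6
 l  6  5  5  5  5  5  5  6  7
 m  7  6  6  6  6  5  6  6  7
 l  8  7  7  7  7  6  6  7  7
 e  9  8  8  8  8  7  7  7  8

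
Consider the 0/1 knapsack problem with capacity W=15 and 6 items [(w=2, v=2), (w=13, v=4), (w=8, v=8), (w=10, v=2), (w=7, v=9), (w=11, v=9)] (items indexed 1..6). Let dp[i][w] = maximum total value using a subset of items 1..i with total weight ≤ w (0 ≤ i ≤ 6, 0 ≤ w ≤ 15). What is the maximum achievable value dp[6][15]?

i\w   0   1   2   3   4   5   6   7   8   9  10  11  12  13  14  15
  0   0   0   0   0   0   0   0   0   0   0   0   0   0   0   0   0
  1   0   0   2   2   2   2   2   2   2   2   2   2   2   2   2   2
  2   0   0   2   2   2   2   2   2   2   2   2   2   2   4   4   6
  3   0   0   2   2   2   2   2   2   8   8  10  10  10  10  10  10
  4   0   0   2   2   2   2   2   2   8   8  10  10  10  10  10  10
  5   0   0   2   2   2   2   2   9   9  11  11  11  11  11  11  17
  6   0   0   2   2   2   2   2   9   9  11  11  11  11  11  11  17

17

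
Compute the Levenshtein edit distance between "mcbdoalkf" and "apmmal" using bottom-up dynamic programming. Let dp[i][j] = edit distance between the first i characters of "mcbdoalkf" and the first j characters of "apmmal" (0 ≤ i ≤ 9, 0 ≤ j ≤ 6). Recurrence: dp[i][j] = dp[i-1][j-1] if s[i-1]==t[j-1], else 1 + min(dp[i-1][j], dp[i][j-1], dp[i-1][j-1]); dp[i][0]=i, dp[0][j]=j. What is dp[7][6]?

   ''  a  p  m  m  a  l
''  0  1  2  3  4  5  6
 m  1  1  2  2  3  4  5
 c  2  2  2  3  3  4  5
 b  3  3  3  3  4  4  5
 d  4  4  4  4  4  5  5
 o  5  5  5  5  5  5  6
 a  6  5  6  6  6  5  6
 l  7  6  6  7  7  6  5
 k  8  7  7  7  8  7  6
 f  9  8  8  8  8  8  7

5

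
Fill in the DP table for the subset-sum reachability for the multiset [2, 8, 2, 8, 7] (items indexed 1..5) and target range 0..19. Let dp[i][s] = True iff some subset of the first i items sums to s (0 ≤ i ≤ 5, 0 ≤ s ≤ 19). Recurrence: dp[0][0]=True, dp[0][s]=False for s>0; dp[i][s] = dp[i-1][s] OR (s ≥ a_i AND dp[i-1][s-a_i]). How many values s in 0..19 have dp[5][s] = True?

14

i\s   0   1   2   3   4   5   6   7   8   9  10  11  12  13  14  15  16  17  18  19
  0   T   F   F   F   F   F   F   F   F   F   F   F   F   F   F   F   F   F   F   F
  1   T   F   T   F   F   F   F   F   F   F   F   F   F   F   F   F   F   F   F   F
  2   T   F   T   F   F   F   F   F   T   F   T   F   F   F   F   F   F   F   F   F
  3   T   F   T   F   T   F   F   F   T   F   T   F   T   F   F   F   F   F   F   F
  4   T   F   T   F   T   F   F   F   T   F   T   F   T   F   F   F   T   F   T   F
  5   T   F   T   F   T   F   F   T   T   T   T   T   T   F   F   T   T   T   T   T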